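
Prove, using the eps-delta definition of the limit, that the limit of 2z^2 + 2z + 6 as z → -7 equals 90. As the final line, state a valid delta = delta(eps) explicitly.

Let eps > 0. We want delta > 0 such that 0 < |z + 7| < delta implies |(2z^2 + 2z + 6) − 90| < eps.
(2z^2 + 2z + 6) − 90 = 2z^2 + 2z - 84 = (z + 7)(2z - 12).
So |(2z^2 + 2z + 6) − 90| = |z + 7|·|2z - 12|.
Assume first that |z + 7| < 1, so |z| < 8. Then |2z - 12| ≤ 2·8 + 12 = 28.
Hence |(2z^2 + 2z + 6) − 90| ≤ 28|z + 7| < eps provided |z + 7| < eps/28.
Take delta = min(1, eps/28). Then 0 < |z + 7| < delta gives both |z + 7| < 1 and |z + 7| < eps/28, so |(2z^2 + 2z + 6) − 90| < eps.

delta = min(1, eps/28)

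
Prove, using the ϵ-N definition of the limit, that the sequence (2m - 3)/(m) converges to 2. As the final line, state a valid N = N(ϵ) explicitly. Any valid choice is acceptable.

Let ϵ > 0. For m ≥ 1, |(2m - 3)/(m) − 2| = |-3|/((m)) = 3/((m)).
Since m ≥ m for m ≥ 1, this is ≤ 3/(m) = 3/m.
So |(2m - 3)/(m) − 2| < ϵ whenever m > 3/ϵ.
Take N = 3/ϵ. If m > N then |(2m - 3)/(m) − 2| ≤ 3/m < ϵ.

N = 3/ϵ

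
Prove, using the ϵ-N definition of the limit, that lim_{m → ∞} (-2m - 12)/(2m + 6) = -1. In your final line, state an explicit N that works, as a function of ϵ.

Let ϵ > 0 be given. For m ≥ 1, |(-2m - 12)/(2m + 6) + 1| = |-12|/(2(2m + 6)) = 12/(2(2m + 6)).
Since 2m + 6 ≥ 2m for m ≥ 1, this is ≤ 12/(2·2m) = 3/m.
So |(-2m - 12)/(2m + 6) + 1| < ϵ whenever m > 3/ϵ.
Take N = 3/ϵ. If m > N then |(-2m - 12)/(2m + 6) + 1| ≤ 3/m < ϵ.

N = 3/ϵ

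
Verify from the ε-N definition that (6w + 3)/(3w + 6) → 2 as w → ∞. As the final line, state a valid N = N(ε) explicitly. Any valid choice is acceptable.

Fix ε > 0. We seek N > 0 such that w > N implies |(6w + 3)/(3w + 6) − 2| < ε.
(6w + 3)/(3w + 6) − 2 = (3(6w + 3) − 6(3w + 6)) / (3(3w + 6)) = -27/(3(3w + 6)).
For w > 0 we have 3w + 6 > 3w, so |(6w + 3)/(3w + 6) − 2| = 27/(3(3w + 6)) < 27/(3·3w) = 3/w.
Thus |(6w + 3)/(3w + 6) − 2| < ε whenever w > 3/ε.
Take N = 3/ε. If w > N then |(6w + 3)/(3w + 6) − 2| < 3/w < ε.

N = 3/ε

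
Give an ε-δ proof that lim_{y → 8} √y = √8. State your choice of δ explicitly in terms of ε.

δ = min(8, √8·ε)

Let ε > 0. We want δ > 0 such that 0 < |y − 8| < δ implies |√y − √8| < ε.
Rationalise: √y − √8 = (y − 8)/(√y + √8), so |√y − √8| = |y − 8|/(√y + √8).
Restrict δ ≤ 8 so that |y − 8| < 8 forces y > 0, and then √y + √8 > √8.
Hence |√y − √8| < |y − 8|/√8, which is < ε once |y − 8| < √8·ε.
Take δ = min(8, √8·ε). If 0 < |y − 8| < δ then y > 0 and |√y − √8| < |y − 8|/√8 < ε.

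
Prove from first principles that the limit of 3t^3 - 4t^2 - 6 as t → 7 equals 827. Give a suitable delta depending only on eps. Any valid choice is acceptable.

Suppose eps > 0. We want delta > 0 such that 0 < |t − 7| < delta implies |(3t^3 - 4t^2 - 6) − 827| < eps.
(3t^3 - 4t^2 - 6) − 827 = 3t^3 - 4t^2 - 833 = (t − 7)(3t^2 + 17t + 119).
So |(3t^3 - 4t^2 - 6) − 827| = |t − 7|·|3t^2 + 17t + 119|.
Assume first that |t − 7| < 1, so |t| < 8. Then |3t^2 + 17t + 119| ≤ 3·8^2 + 17·8 + 119 = 447.
Hence |(3t^3 - 4t^2 - 6) − 827| ≤ 447|t − 7| < eps provided |t − 7| < eps/447.
Take delta = min(1, eps/447). Then 0 < |t − 7| < delta gives both |t − 7| < 1 and |t − 7| < eps/447, so |(3t^3 - 4t^2 - 6) − 827| < eps.

delta = min(1, eps/447)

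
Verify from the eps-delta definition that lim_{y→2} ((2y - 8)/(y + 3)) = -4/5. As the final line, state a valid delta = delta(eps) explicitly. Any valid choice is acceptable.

delta = min(5/2, (25/28)eps)

Let eps > 0. We want delta > 0 with 0 < |y − 2| < delta ⇒ |(2y - 8)/(y + 3) + 4/5| < eps.
Combining over a common denominator, (2y - 8)/(y + 3) + 4/5 = [(2y - 8)·5 − (-4)·(y + 3)] / [5·(y + 3)] = 14(y − 2) / (5(y + 3)).
So |(2y - 8)/(y + 3) + 4/5| = 14|y − 2| / (5·|y + 3|).
Require delta ≤ 5/2, so |y + 3| ≥ |5| − |y − 2| > 5 − 5/2 = 5/2.
Hence |(2y - 8)/(y + 3) + 4/5| < 14|y − 2|/(5·(5/2)) = (28/25)|y − 2|, which is < eps once |y − 2| < (25/28)eps.
Take delta = min(5/2, (25/28)eps). Then 0 < |y − 2| < delta forces both bounds, so |(2y - 8)/(y + 3) + 4/5| < eps.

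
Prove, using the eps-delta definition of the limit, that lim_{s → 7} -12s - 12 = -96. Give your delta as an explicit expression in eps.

Let eps > 0 be given. We need delta > 0 so that 0 < |s − 7| < delta implies |(-12s - 12) + 96| < eps.
Since (-12s - 12) + 96 = -12(s − 7), we have |(-12s - 12) + 96| = 12|s − 7|.
Thus it suffices that |s − 7| < eps/12.
Choosing delta = eps/12 gives |(-12s - 12) + 96| = 12|s − 7| < eps whenever |s − 7| < delta.

delta = eps/12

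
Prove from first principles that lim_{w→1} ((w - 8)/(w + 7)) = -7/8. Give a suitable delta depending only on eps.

Suppose eps > 0. We want delta > 0 with 0 < |w − 1| < delta ⇒ |(w - 8)/(w + 7) + 7/8| < eps.
Combining over a common denominator, (w - 8)/(w + 7) + 7/8 = [(w - 8)·8 − (-7)·(w + 7)] / [8·(w + 7)] = 15(w − 1) / (8(w + 7)).
So |(w - 8)/(w + 7) + 7/8| = 15|w − 1| / (8·|w + 7|).
Restrict delta ≤ 4. Then |w − 1| < 4 gives |w + 7| = |(w − 1) + 8| ≥ 8 − 4 = 4.
Hence |(w - 8)/(w + 7) + 7/8| < 15|w − 1|/(8·4) = (15/32)|w − 1|, which is < eps once |w − 1| < (32/15)eps.
Take delta = min(4, (32/15)eps). Then 0 < |w − 1| < delta forces both bounds, so |(w - 8)/(w + 7) + 7/8| < eps.

delta = min(4, (32/15)eps)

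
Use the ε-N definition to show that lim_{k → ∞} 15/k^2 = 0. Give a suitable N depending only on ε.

Let ε > 0. For k ≥ 1, |15/k^2 − 0| = 15/k^2.
15/k^2 < ε ⇔ k^2 > 15/ε ⇔ k > (15/ε)^{1/2}.
Take N = (15/ε)^{1/2}. Then k > N implies 15/k^2 < ε.

N = (15/ε)^{1/2}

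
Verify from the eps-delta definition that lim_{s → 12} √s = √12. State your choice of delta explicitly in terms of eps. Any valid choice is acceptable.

Let eps > 0. We want delta > 0 such that 0 < |s − 12| < delta implies |√s − √12| < eps.
Rationalise: √s − √12 = (s − 12)/(√s + √12), so |√s − √12| = |s − 12|/(√s + √12).
Restrict delta ≤ 12 so that |s − 12| < 12 forces s > 0, and then √s + √12 > √12.
Hence |√s − √12| < |s − 12|/√12, which is < eps once |s − 12| < √12·eps.
Take delta = min(12, √12·eps). If 0 < |s − 12| < delta then s > 0 and |√s − √12| < |s − 12|/√12 < eps.

delta = min(12, √12·eps)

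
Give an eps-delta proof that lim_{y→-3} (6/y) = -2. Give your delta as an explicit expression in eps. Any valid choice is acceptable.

Let eps > 0. We seek delta > 0 such that 0 < |y + 3| < delta implies |6/y + 2| < eps.
|6/y + 2| = 6·|-3 − y|/(3·|y|) = 6|y + 3|/(3|y|).
Restrict delta ≤ 3/2. Then |y + 3| < 3/2 gives |y| > 3/2, so 3|y| > 9/2.
Then |6/y + 2| < 6|y + 3|/(9/2), which is < eps when |y + 3| < (3/4)eps.
Take delta = min(3/2, (3/4)eps). Then 0 < |y + 3| < delta gives both |y + 3| < 3/2 and |y + 3| < (3/4)eps, so |6/y + 2| < eps.

delta = min(3/2, (3/4)eps)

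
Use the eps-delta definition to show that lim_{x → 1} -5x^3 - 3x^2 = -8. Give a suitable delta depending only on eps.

Fix eps > 0. We want delta > 0 such that 0 < |x − 1| < delta implies |(-5x^3 - 3x^2) + 8| < eps.
(-5x^3 - 3x^2) + 8 = -5x^3 - 3x^2 + 8 = (x − 1)(-5x^2 - 8x - 8).
So |(-5x^3 - 3x^2) + 8| = |x − 1|·|-5x^2 - 8x - 8|.
Assume first that |x − 1| < 1, so |x| < 2. Then |-5x^2 - 8x - 8| ≤ 5·2^2 + 8·2 + 8 = 44.
Hence |(-5x^3 - 3x^2) + 8| ≤ 44|x − 1| < eps provided |x − 1| < eps/44.
Choosing delta = min(1, eps/44) ensures both conditions, hence |(-5x^3 - 3x^2) + 8| < eps.

delta = min(1, eps/44)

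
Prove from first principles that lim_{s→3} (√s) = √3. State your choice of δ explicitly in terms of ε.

δ = min(3, √3·ε)

Fix ε > 0. We want δ > 0 such that 0 < |s − 3| < δ implies |√s − √3| < ε.
Rationalise: √s − √3 = (s − 3)/(√s + √3), so |√s − √3| = |s − 3|/(√s + √3).
Restrict δ ≤ 3 so that |s − 3| < 3 forces s > 0, and then √s + √3 > √3.
Hence |√s − √3| < |s − 3|/√3, which is < ε once |s − 3| < √3·ε.
Take δ = min(3, √3·ε). If 0 < |s − 3| < δ then s > 0 and |√s − √3| < |s − 3|/√3 < ε.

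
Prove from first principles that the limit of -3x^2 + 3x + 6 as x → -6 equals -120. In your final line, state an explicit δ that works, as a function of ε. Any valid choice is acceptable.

Fix ε > 0. We want δ > 0 such that 0 < |x + 6| < δ implies |(-3x^2 + 3x + 6) + 120| < ε.
(-3x^2 + 3x + 6) + 120 = -3x^2 + 3x + 126 = (x + 6)(-3x + 21).
So |(-3x^2 + 3x + 6) + 120| = |x + 6|·|-3x + 21|.
Assume first that |x + 6| < 1, so |x| < 7. Then |-3x + 21| ≤ 3·7 + 21 = 42.
Hence |(-3x^2 + 3x + 6) + 120| ≤ 42|x + 6| < ε provided |x + 6| < ε/42.
Choosing δ = min(1, ε/42) ensures both conditions, hence |(-3x^2 + 3x + 6) + 120| < ε.

δ = min(1, ε/42)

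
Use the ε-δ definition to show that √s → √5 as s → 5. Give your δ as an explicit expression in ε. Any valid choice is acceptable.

δ = min(5, √5·ε)

Fix ε > 0. We want δ > 0 such that 0 < |s − 5| < δ implies |√s − √5| < ε.
Multiplying by the conjugate, |√s − √5| = |s − 5|/(√s + √5).
Restrict δ ≤ 5 so that |s − 5| < 5 forces s > 0, and then √s + √5 > √5.
Hence |√s − √5| < |s − 5|/√5, which is < ε once |s − 5| < √5·ε.
Take δ = min(5, √5·ε). If 0 < |s − 5| < δ then s > 0 and |√s − √5| < |s − 5|/√5 < ε.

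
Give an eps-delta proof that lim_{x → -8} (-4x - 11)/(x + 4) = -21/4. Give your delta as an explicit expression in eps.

Let eps > 0. We want delta > 0 with 0 < |x + 8| < delta ⇒ |(-4x - 11)/(x + 4) + 21/4| < eps.
Combining over a common denominator, (-4x - 11)/(x + 4) + 21/4 = [(-4x - 11)·(-4) − 21·(x + 4)] / [(-4)·(x + 4)] = -5(x + 8) / ((-4)(x + 4)).
So |(-4x - 11)/(x + 4) + 21/4| = 5|x + 8| / (4·|x + 4|).
Restrict delta ≤ 2. Then |x + 8| < 2 gives |x + 4| = |(x + 8) + (-4)| ≥ 4 − 2 = 2.
Hence |(-4x - 11)/(x + 4) + 21/4| < 5|x + 8|/(4·2) = (5/8)|x + 8|, which is < eps once |x + 8| < (8/5)eps.
Take delta = min(2, (8/5)eps). Then 0 < |x + 8| < delta forces both bounds, so |(-4x - 11)/(x + 4) + 21/4| < eps.

delta = min(2, (8/5)eps)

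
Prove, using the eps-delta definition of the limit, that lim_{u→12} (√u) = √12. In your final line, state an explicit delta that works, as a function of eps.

delta = min(12, √12·eps)

Let eps > 0 be given. We want delta > 0 such that 0 < |u − 12| < delta implies |√u − √12| < eps.
Multiplying by the conjugate, |√u − √12| = |u − 12|/(√u + √12).
Restrict delta ≤ 12 so that |u − 12| < 12 forces u > 0, and then √u + √12 > √12.
Hence |√u − √12| < |u − 12|/√12, which is < eps once |u − 12| < √12·eps.
Take delta = min(12, √12·eps). If 0 < |u − 12| < delta then u > 0 and |√u − √12| < |u − 12|/√12 < eps.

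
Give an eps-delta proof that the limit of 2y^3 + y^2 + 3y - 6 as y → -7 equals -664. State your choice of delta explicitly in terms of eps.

delta = min(2, eps/373)

Suppose eps > 0. We want delta > 0 such that 0 < |y + 7| < delta implies |(2y^3 + y^2 + 3y - 6) + 664| < eps.
(2y^3 + y^2 + 3y - 6) + 664 = 2y^3 + y^2 + 3y + 658 = (y + 7)(2y^2 - 13y + 94).
So |(2y^3 + y^2 + 3y - 6) + 664| = |y + 7|·|2y^2 - 13y + 94|.
Assume first that |y + 7| < 2, so |y| < 9. Then |2y^2 - 13y + 94| ≤ 2·9^2 + 13·9 + 94 = 373.
Hence |(2y^3 + y^2 + 3y - 6) + 664| ≤ 373|y + 7| < eps provided |y + 7| < eps/373.
Take delta = min(2, eps/373). Then 0 < |y + 7| < delta gives both |y + 7| < 2 and |y + 7| < eps/373, so |(2y^3 + y^2 + 3y - 6) + 664| < eps.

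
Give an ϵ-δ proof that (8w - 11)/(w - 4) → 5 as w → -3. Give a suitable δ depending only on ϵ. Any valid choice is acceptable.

δ = min(7/2, (7/6)ϵ)

Suppose ϵ > 0. We want δ > 0 with 0 < |w + 3| < δ ⇒ |(8w - 11)/(w - 4) − 5| < ϵ.
Combining over a common denominator, (8w - 11)/(w - 4) − 5 = [(8w - 11)·(-7) − (-35)·(w - 4)] / [(-7)·(w - 4)] = -21(w + 3) / ((-7)(w - 4)).
So |(8w - 11)/(w - 4) − 5| = 21|w + 3| / (7·|w − 4|).
Restrict δ ≤ 7/2. Then |w + 3| < 7/2 gives |w − 4| = |(w + 3) + (-7)| ≥ 7 − 7/2 = 7/2.
Hence |(8w - 11)/(w - 4) − 5| < 21|w + 3|/(7·(7/2)) = (6/7)|w + 3|, which is < ϵ once |w + 3| < (7/6)ϵ.
Take δ = min(7/2, (7/6)ϵ). Then 0 < |w + 3| < δ forces both bounds, so |(8w - 11)/(w - 4) − 5| < ϵ.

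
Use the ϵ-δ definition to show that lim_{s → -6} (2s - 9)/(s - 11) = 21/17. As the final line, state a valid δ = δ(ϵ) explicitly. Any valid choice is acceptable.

δ = min(17/2, (289/26)ϵ)

Let ϵ > 0. We want δ > 0 with 0 < |s + 6| < δ ⇒ |(2s - 9)/(s - 11) − (21/17)| < ϵ.
Combining over a common denominator, (2s - 9)/(s - 11) − (21/17) = [(2s - 9)·(-17) − (-21)·(s - 11)] / [(-17)·(s - 11)] = -13(s + 6) / ((-17)(s - 11)).
So |(2s - 9)/(s - 11) − (21/17)| = 13|s + 6| / (17·|s − 11|).
Require δ ≤ 17/2, so |s − 11| ≥ |-17| − |s + 6| > 17 − 17/2 = 17/2.
Hence |(2s - 9)/(s - 11) − (21/17)| < 13|s + 6|/(17·(17/2)) = (26/289)|s + 6|, which is < ϵ once |s + 6| < (289/26)ϵ.
Take δ = min(17/2, (289/26)ϵ). Then 0 < |s + 6| < δ forces both bounds, so |(2s - 9)/(s - 11) − (21/17)| < ϵ.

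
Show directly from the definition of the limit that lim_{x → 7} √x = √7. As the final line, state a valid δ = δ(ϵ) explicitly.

Let ϵ > 0. We want δ > 0 such that 0 < |x − 7| < δ implies |√x − √7| < ϵ.
Rationalise: √x − √7 = (x − 7)/(√x + √7), so |√x − √7| = |x − 7|/(√x + √7).
Restrict δ ≤ 7 so that |x − 7| < 7 forces x > 0, and then √x + √7 > √7.
Hence |√x − √7| < |x − 7|/√7, which is < ϵ once |x − 7| < √7·ϵ.
Take δ = min(7, √7·ϵ). If 0 < |x − 7| < δ then x > 0 and |√x − √7| < |x − 7|/√7 < ϵ.

δ = min(7, √7·ϵ)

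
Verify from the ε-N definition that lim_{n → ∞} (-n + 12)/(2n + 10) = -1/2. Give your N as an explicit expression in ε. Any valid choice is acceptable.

Let ε > 0. For n ≥ 1, |(-n + 12)/(2n + 10) + 1/2| = |34|/(2(2n + 10)) = 34/(2(2n + 10)).
Since 2n + 10 ≥ 2n for n ≥ 1, this is ≤ 34/(2·2n) = (17/2)/n.
So |(-n + 12)/(2n + 10) + 1/2| < ε whenever n > (17/2)/ε.
Take N = (17/2)/ε. If n > N then |(-n + 12)/(2n + 10) + 1/2| ≤ (17/2)/n < ε.

N = (17/2)/ε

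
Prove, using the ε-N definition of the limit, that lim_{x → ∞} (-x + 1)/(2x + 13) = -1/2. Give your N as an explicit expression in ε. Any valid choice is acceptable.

N = (15/4)/ε

Fix ε > 0. We seek N > 0 such that x > N implies |(-x + 1)/(2x + 13) + 1/2| < ε.
(-x + 1)/(2x + 13) + 1/2 = (2(-x + 1) − (-1)(2x + 13)) / (2(2x + 13)) = 15/(2(2x + 13)).
For x > 0 we have 2x + 13 > 2x, so |(-x + 1)/(2x + 13) + 1/2| = 15/(2(2x + 13)) < 15/(2·2x) = (15/4)/x.
Thus |(-x + 1)/(2x + 13) + 1/2| < ε whenever x > (15/4)/ε.
Take N = (15/4)/ε. If x > N then |(-x + 1)/(2x + 13) + 1/2| < (15/4)/x < ε.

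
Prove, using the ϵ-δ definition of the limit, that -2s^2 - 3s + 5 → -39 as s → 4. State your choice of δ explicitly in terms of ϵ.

δ = min(1, ϵ/21)

Let ϵ > 0 be given. We want δ > 0 such that 0 < |s − 4| < δ implies |(-2s^2 - 3s + 5) + 39| < ϵ.
(-2s^2 - 3s + 5) + 39 = -2s^2 - 3s + 44 = (s − 4)(-2s - 11).
So |(-2s^2 - 3s + 5) + 39| = |s − 4|·|-2s - 11|.
Require δ ≤ 1. Then |s − 4| < 1 gives |s| < 5, and by the triangle inequality |-2s - 11| ≤ 2·5 + 11 = 21.
Hence |(-2s^2 - 3s + 5) + 39| ≤ 21|s − 4| < ϵ provided |s − 4| < ϵ/21.
Take δ = min(1, ϵ/21). Then 0 < |s − 4| < δ gives both |s − 4| < 1 and |s − 4| < ϵ/21, so |(-2s^2 - 3s + 5) + 39| < ϵ.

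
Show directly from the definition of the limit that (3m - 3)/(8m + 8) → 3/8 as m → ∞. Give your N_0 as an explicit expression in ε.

Let ε > 0. For m ≥ 1, |(3m - 3)/(8m + 8) − (3/8)| = |-48|/(8(8m + 8)) = 48/(8(8m + 8)).
Since 8m + 8 ≥ 8m for m ≥ 1, this is ≤ 48/(8·8m) = (3/4)/m.
So |(3m - 3)/(8m + 8) − (3/8)| < ε whenever m > (3/4)/ε.
Take N_0 = (3/4)/ε. If m > N_0 then |(3m - 3)/(8m + 8) − (3/8)| ≤ (3/4)/m < ε.

N_0 = (3/4)/ε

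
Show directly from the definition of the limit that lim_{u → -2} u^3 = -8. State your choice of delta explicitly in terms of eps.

Let eps > 0. We seek delta > 0 with 0 < |u + 2| < delta ⇒ |u^3 + 8| < eps.
Factor: u^3 + 8 = (u + 2)(u^2 - 2u + 4), so |u^3 + 8| = |u + 2|·|u^2 - 2u + 4|.
Impose delta ≤ 1 so that |u| < 3; then |u^2 - 2u + 4| ≤ 19.
Hence |u^3 + 8| ≤ 19|u + 2|, which is < eps once |u + 2| < eps/19.
Take delta = min(1, eps/19). If 0 < |u + 2| < delta then both bounds hold and |u^3 + 8| ≤ 19|u + 2| < 19·(eps/19) = eps.

delta = min(1, eps/19)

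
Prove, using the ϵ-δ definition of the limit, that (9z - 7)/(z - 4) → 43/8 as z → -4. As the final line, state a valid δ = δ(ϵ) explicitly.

δ = min(4, (32/29)ϵ)

Fix ϵ > 0. We want δ > 0 with 0 < |z + 4| < δ ⇒ |(9z - 7)/(z - 4) − (43/8)| < ϵ.
Combining over a common denominator, (9z - 7)/(z - 4) − (43/8) = [(9z - 7)·(-8) − (-43)·(z - 4)] / [(-8)·(z - 4)] = -29(z + 4) / ((-8)(z - 4)).
So |(9z - 7)/(z - 4) − (43/8)| = 29|z + 4| / (8·|z − 4|).
Restrict δ ≤ 4. Then |z + 4| < 4 gives |z − 4| = |(z + 4) + (-8)| ≥ 8 − 4 = 4.
Hence |(9z - 7)/(z - 4) − (43/8)| < 29|z + 4|/(8·4) = (29/32)|z + 4|, which is < ϵ once |z + 4| < (32/29)ϵ.
Take δ = min(4, (32/29)ϵ). Then 0 < |z + 4| < δ forces both bounds, so |(9z - 7)/(z - 4) − (43/8)| < ϵ.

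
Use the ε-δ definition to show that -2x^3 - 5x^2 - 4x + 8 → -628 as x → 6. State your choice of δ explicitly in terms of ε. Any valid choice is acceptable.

δ = min(1, ε/323)

Let ε > 0. We want δ > 0 such that 0 < |x − 6| < δ implies |(-2x^3 - 5x^2 - 4x + 8) + 628| < ε.
(-2x^3 - 5x^2 - 4x + 8) + 628 = -2x^3 - 5x^2 - 4x + 636 = (x − 6)(-2x^2 - 17x - 106).
So |(-2x^3 - 5x^2 - 4x + 8) + 628| = |x − 6|·|-2x^2 - 17x - 106|.
Assume first that |x − 6| < 1, so |x| < 7. Then |-2x^2 - 17x - 106| ≤ 2·7^2 + 17·7 + 106 = 323.
Hence |(-2x^3 - 5x^2 - 4x + 8) + 628| ≤ 323|x − 6| < ε provided |x − 6| < ε/323.
Take δ = min(1, ε/323). Then 0 < |x − 6| < δ gives both |x − 6| < 1 and |x − 6| < ε/323, so |(-2x^3 - 5x^2 - 4x + 8) + 628| < ε.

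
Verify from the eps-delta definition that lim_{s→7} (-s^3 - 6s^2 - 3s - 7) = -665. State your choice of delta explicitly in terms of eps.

delta = min(1, eps/262)

Let eps > 0. We want delta > 0 such that 0 < |s − 7| < delta implies |(-s^3 - 6s^2 - 3s - 7) + 665| < eps.
(-s^3 - 6s^2 - 3s - 7) + 665 = -s^3 - 6s^2 - 3s + 658 = (s − 7)(-s^2 - 13s - 94).
So |(-s^3 - 6s^2 - 3s - 7) + 665| = |s − 7|·|-s^2 - 13s - 94|.
Assume first that |s − 7| < 1, so |s| < 8. Then |-s^2 - 13s - 94| ≤ 8^2 + 13·8 + 94 = 262.
Hence |(-s^3 - 6s^2 - 3s - 7) + 665| ≤ 262|s − 7| < eps provided |s − 7| < eps/262.
Take delta = min(1, eps/262). Then 0 < |s − 7| < delta gives both |s − 7| < 1 and |s − 7| < eps/262, so |(-s^3 - 6s^2 - 3s - 7) + 665| < eps.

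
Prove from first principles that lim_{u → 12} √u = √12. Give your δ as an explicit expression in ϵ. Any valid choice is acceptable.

δ = min(12, √12·ϵ)

Let ϵ > 0 be given. We want δ > 0 such that 0 < |u − 12| < δ implies |√u − √12| < ϵ.
Multiplying by the conjugate, |√u − √12| = |u − 12|/(√u + √12).
Restrict δ ≤ 12 so that |u − 12| < 12 forces u > 0, and then √u + √12 > √12.
Hence |√u − √12| < |u − 12|/√12, which is < ϵ once |u − 12| < √12·ϵ.
Take δ = min(12, √12·ϵ). If 0 < |u − 12| < δ then u > 0 and |√u − √12| < |u − 12|/√12 < ϵ.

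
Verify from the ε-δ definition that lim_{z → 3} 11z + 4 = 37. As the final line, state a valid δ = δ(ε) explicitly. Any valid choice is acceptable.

δ = ε/11

Fix ε > 0. We need δ > 0 so that 0 < |z − 3| < δ implies |(11z + 4) − 37| < ε.
Since (11z + 4) − 37 = 11(z − 3), we have |(11z + 4) − 37| = 11|z − 3|.
Thus it suffices that |z − 3| < ε/11.
Choosing δ = ε/11 gives |(11z + 4) − 37| = 11|z − 3| < ε whenever |z − 3| < δ.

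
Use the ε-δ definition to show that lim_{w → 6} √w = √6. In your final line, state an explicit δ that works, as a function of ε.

δ = min(6, √6·ε)

Fix ε > 0. We want δ > 0 such that 0 < |w − 6| < δ implies |√w − √6| < ε.
Multiplying by the conjugate, |√w − √6| = |w − 6|/(√w + √6).
Restrict δ ≤ 6 so that |w − 6| < 6 forces w > 0, and then √w + √6 > √6.
Hence |√w − √6| < |w − 6|/√6, which is < ε once |w − 6| < √6·ε.
Take δ = min(6, √6·ε). If 0 < |w − 6| < δ then w > 0 and |√w − √6| < |w − 6|/√6 < ε.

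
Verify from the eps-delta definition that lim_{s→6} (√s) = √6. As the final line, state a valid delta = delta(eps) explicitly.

delta = min(6, √6·eps)

Let eps > 0 be given. We want delta > 0 such that 0 < |s − 6| < delta implies |√s − √6| < eps.
Multiplying by the conjugate, |√s − √6| = |s − 6|/(√s + √6).
Restrict delta ≤ 6 so that |s − 6| < 6 forces s > 0, and then √s + √6 > √6.
Hence |√s − √6| < |s − 6|/√6, which is < eps once |s − 6| < √6·eps.
Take delta = min(6, √6·eps). If 0 < |s − 6| < delta then s > 0 and |√s − √6| < |s − 6|/√6 < eps.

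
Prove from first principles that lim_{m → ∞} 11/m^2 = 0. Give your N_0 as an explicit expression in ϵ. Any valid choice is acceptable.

N_0 = (11/ϵ)^{1/2}

Let ϵ > 0 be given. For m ≥ 1, |11/m^2 − 0| = 11/m^2.
11/m^2 < ϵ ⇔ m^2 > 11/ϵ ⇔ m > (11/ϵ)^{1/2}.
Take N_0 = (11/ϵ)^{1/2}. Then m > N_0 implies 11/m^2 < ϵ.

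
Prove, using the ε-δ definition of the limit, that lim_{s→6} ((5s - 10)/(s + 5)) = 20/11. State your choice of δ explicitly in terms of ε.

Let ε > 0. We want δ > 0 with 0 < |s − 6| < δ ⇒ |(5s - 10)/(s + 5) − (20/11)| < ε.
Combining over a common denominator, (5s - 10)/(s + 5) − (20/11) = [(5s - 10)·11 − 20·(s + 5)] / [11·(s + 5)] = 35(s − 6) / (11(s + 5)).
So |(5s - 10)/(s + 5) − (20/11)| = 35|s − 6| / (11·|s + 5|).
Restrict δ ≤ 11/2. Then |s − 6| < 11/2 gives |s + 5| = |(s − 6) + 11| ≥ 11 − 11/2 = 11/2.
Hence |(5s - 10)/(s + 5) − (20/11)| < 35|s − 6|/(11·(11/2)) = (70/121)|s − 6|, which is < ε once |s − 6| < (121/70)ε.
Take δ = min(11/2, (121/70)ε). Then 0 < |s − 6| < δ forces both bounds, so |(5s - 10)/(s + 5) − (20/11)| < ε.

δ = min(11/2, (121/70)ε)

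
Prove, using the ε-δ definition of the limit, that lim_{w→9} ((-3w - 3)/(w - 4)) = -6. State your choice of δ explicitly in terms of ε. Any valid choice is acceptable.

Fix ε > 0. We want δ > 0 with 0 < |w − 9| < δ ⇒ |(-3w - 3)/(w - 4) + 6| < ε.
Combining over a common denominator, (-3w - 3)/(w - 4) + 6 = [(-3w - 3)·5 − (-30)·(w - 4)] / [5·(w - 4)] = 15(w − 9) / (5(w - 4)).
So |(-3w - 3)/(w - 4) + 6| = 15|w − 9| / (5·|w − 4|).
Require δ ≤ 5/2, so |w − 4| ≥ |5| − |w − 9| > 5 − 5/2 = 5/2.
Hence |(-3w - 3)/(w - 4) + 6| < 15|w − 9|/(5·(5/2)) = (6/5)|w − 9|, which is < ε once |w − 9| < (5/6)ε.
Take δ = min(5/2, (5/6)ε). Then 0 < |w − 9| < δ forces both bounds, so |(-3w - 3)/(w - 4) + 6| < ε.

δ = min(5/2, (5/6)ε)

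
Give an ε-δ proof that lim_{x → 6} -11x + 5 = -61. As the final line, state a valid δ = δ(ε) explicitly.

δ = ε/11

Let ε > 0 be given. We need δ > 0 so that 0 < |x − 6| < δ implies |(-11x + 5) + 61| < ε.
|(-11x + 5) + 61| = |-11x + 66| = 11|x − 6|.
Thus it suffices that |x − 6| < ε/11.
Take δ = ε/11. If 0 < |x − 6| < δ then |(-11x + 5) + 61| = 11|x − 6| < 11·(ε/11) = ε.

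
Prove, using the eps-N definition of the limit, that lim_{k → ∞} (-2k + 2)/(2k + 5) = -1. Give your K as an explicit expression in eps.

K = (7/2)/eps

Let eps > 0 be given. For k ≥ 1, |(-2k + 2)/(2k + 5) + 1| = |14|/(2(2k + 5)) = 14/(2(2k + 5)).
Since 2k + 5 ≥ 2k for k ≥ 1, this is ≤ 14/(2·2k) = (7/2)/k.
So |(-2k + 2)/(2k + 5) + 1| < eps whenever k > (7/2)/eps.
Take K = (7/2)/eps. If k > K then |(-2k + 2)/(2k + 5) + 1| ≤ (7/2)/k < eps.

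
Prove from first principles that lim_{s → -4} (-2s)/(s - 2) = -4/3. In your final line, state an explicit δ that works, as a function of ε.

Let ε > 0 be given. We want δ > 0 with 0 < |s + 4| < δ ⇒ |(-2s)/(s - 2) + 4/3| < ε.
Combining over a common denominator, (-2s)/(s - 2) + 4/3 = [(-2s)·(-6) − 8·(s - 2)] / [(-6)·(s - 2)] = 4(s + 4) / ((-6)(s - 2)).
So |(-2s)/(s - 2) + 4/3| = 4|s + 4| / (6·|s − 2|).
Require δ ≤ 3, so |s − 2| ≥ |-6| − |s + 4| > 6 − 3 = 3.
Hence |(-2s)/(s - 2) + 4/3| < 4|s + 4|/(6·3) = (2/9)|s + 4|, which is < ε once |s + 4| < (9/2)ε.
Take δ = min(3, (9/2)ε). Then 0 < |s + 4| < δ forces both bounds, so |(-2s)/(s - 2) + 4/3| < ε.

δ = min(3, (9/2)ε)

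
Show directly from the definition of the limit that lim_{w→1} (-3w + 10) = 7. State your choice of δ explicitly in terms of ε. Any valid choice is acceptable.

δ = ε/3

Fix ε > 0. We need δ > 0 so that 0 < |w − 1| < δ implies |(-3w + 10) − 7| < ε.
|(-3w + 10) − 7| = |-3w + 3| = 3|w − 1|.
So 3|w − 1| < ε exactly when |w − 1| < ε/3.
Choosing δ = ε/3 gives |(-3w + 10) − 7| = 3|w − 1| < ε whenever |w − 1| < δ.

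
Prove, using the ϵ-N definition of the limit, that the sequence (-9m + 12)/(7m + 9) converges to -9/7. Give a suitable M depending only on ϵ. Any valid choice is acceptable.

Suppose ϵ > 0. For m ≥ 1, |(-9m + 12)/(7m + 9) + 9/7| = |165|/(7(7m + 9)) = 165/(7(7m + 9)).
Since 7m + 9 ≥ 7m for m ≥ 1, this is ≤ 165/(7·7m) = (165/49)/m.
So |(-9m + 12)/(7m + 9) + 9/7| < ϵ whenever m > (165/49)/ϵ.
Take M = (165/49)/ϵ. If m > M then |(-9m + 12)/(7m + 9) + 9/7| ≤ (165/49)/m < ϵ.

M = (165/49)/ϵ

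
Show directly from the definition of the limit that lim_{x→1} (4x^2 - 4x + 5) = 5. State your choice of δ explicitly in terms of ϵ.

Fix ϵ > 0. We want δ > 0 such that 0 < |x − 1| < δ implies |(4x^2 - 4x + 5) − 5| < ϵ.
(4x^2 - 4x + 5) − 5 = 4x^2 - 4x = (x − 1)(4x).
So |(4x^2 - 4x + 5) − 5| = |x − 1|·|4x|.
Assume first that |x − 1| < 1, so |x| < 2. Then |4x| ≤ 4·2 = 8.
Hence |(4x^2 - 4x + 5) − 5| ≤ 8|x − 1| < ϵ provided |x − 1| < ϵ/8.
Take δ = min(1, ϵ/8). Then 0 < |x − 1| < δ gives both |x − 1| < 1 and |x − 1| < ϵ/8, so |(4x^2 - 4x + 5) − 5| < ϵ.

δ = min(1, ϵ/8)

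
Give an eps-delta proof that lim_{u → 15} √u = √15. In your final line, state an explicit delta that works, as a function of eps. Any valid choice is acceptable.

Suppose eps > 0. We want delta > 0 such that 0 < |u − 15| < delta implies |√u − √15| < eps.
Multiplying by the conjugate, |√u − √15| = |u − 15|/(√u + √15).
Restrict delta ≤ 15 so that |u − 15| < 15 forces u > 0, and then √u + √15 > √15.
Hence |√u − √15| < |u − 15|/√15, which is < eps once |u − 15| < √15·eps.
Take delta = min(15, √15·eps). If 0 < |u − 15| < delta then u > 0 and |√u − √15| < |u − 15|/√15 < eps.

delta = min(15, √15·eps)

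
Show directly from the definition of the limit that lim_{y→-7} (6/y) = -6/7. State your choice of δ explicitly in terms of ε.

δ = min(7/2, (49/12)ε)

Suppose ε > 0. We seek δ > 0 such that 0 < |y + 7| < δ implies |6/y + 6/7| < ε.
|6/y + 6/7| = 6·|-7 − y|/(7·|y|) = 6|y + 7|/(7|y|).
Require δ ≤ 7/2 so that |y| > 7 − 7/2 = 7/2, hence 7|y| > 49/2.
Then |6/y + 6/7| < 6|y + 7|/(49/2), which is < ε when |y + 7| < (49/12)ε.
Take δ = min(7/2, (49/12)ε). Then 0 < |y + 7| < δ gives both |y + 7| < 7/2 and |y + 7| < (49/12)ε, so |6/y + 6/7| < ε.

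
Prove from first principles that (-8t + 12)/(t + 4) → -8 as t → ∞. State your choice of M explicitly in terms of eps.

Let eps > 0. We seek M > 0 such that t > M implies |(-8t + 12)/(t + 4) + 8| < eps.
(-8t + 12)/(t + 4) + 8 = ((-8t + 12) − (-8)(t + 4)) / ((t + 4)) = 44/((t + 4)).
For t > 0 we have t + 4 > t, so |(-8t + 12)/(t + 4) + 8| = 44/((t + 4)) < 44/(t) = 44/t.
Thus |(-8t + 12)/(t + 4) + 8| < eps whenever t > 44/eps.
Take M = 44/eps. If t > M then |(-8t + 12)/(t + 4) + 8| < 44/t < eps.

M = 44/eps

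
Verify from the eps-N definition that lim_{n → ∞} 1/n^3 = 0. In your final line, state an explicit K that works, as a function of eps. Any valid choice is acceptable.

Let eps > 0 be given. For n ≥ 1, |1/n^3 − 0| = 1/n^3.
1/n^3 < eps ⇔ n^3 > 1/eps ⇔ n > (1/eps)^{1/3}.
Take K = (1/eps)^{1/3}. Then n > K implies 1/n^3 < eps.

K = (1/eps)^{1/3}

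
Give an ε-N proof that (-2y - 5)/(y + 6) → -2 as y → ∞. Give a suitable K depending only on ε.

Let ε > 0. We seek K > 0 such that y > K implies |(-2y - 5)/(y + 6) + 2| < ε.
(-2y - 5)/(y + 6) + 2 = ((-2y - 5) − (-2)(y + 6)) / ((y + 6)) = 7/((y + 6)).
For y > 0 we have y + 6 > y, so |(-2y - 5)/(y + 6) + 2| = 7/((y + 6)) < 7/(y) = 7/y.
Thus |(-2y - 5)/(y + 6) + 2| < ε whenever y > 7/ε.
Take K = 7/ε. If y > K then |(-2y - 5)/(y + 6) + 2| < 7/y < ε.

K = 7/ε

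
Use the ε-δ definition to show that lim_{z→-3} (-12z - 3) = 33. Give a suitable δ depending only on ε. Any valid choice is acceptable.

δ = ε/12

Fix ε > 0. We need δ > 0 so that 0 < |z + 3| < δ implies |(-12z - 3) − 33| < ε.
Since (-12z - 3) − 33 = -12(z + 3), we have |(-12z - 3) − 33| = 12|z + 3|.
So 12|z + 3| < ε exactly when |z + 3| < ε/12.
Choosing δ = ε/12 gives |(-12z - 3) − 33| = 12|z + 3| < ε whenever |z + 3| < δ.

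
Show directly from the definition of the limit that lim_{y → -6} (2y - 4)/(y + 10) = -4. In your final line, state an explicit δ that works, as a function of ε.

δ = min(2, (1/3)ε)

Let ε > 0 be given. We want δ > 0 with 0 < |y + 6| < δ ⇒ |(2y - 4)/(y + 10) + 4| < ε.
Combining over a common denominator, (2y - 4)/(y + 10) + 4 = [(2y - 4)·4 − (-16)·(y + 10)] / [4·(y + 10)] = 24(y + 6) / (4(y + 10)).
So |(2y - 4)/(y + 10) + 4| = 24|y + 6| / (4·|y + 10|).
Require δ ≤ 2, so |y + 10| ≥ |4| − |y + 6| > 4 − 2 = 2.
Hence |(2y - 4)/(y + 10) + 4| < 24|y + 6|/(4·2) = 3|y + 6|, which is < ε once |y + 6| < (1/3)ε.
Take δ = min(2, (1/3)ε). Then 0 < |y + 6| < δ forces both bounds, so |(2y - 4)/(y + 10) + 4| < ε.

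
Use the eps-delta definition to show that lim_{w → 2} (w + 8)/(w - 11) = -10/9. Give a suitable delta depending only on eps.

Let eps > 0. We want delta > 0 with 0 < |w − 2| < delta ⇒ |(w + 8)/(w - 11) + 10/9| < eps.
Combining over a common denominator, (w + 8)/(w - 11) + 10/9 = [(w + 8)·(-9) − 10·(w - 11)] / [(-9)·(w - 11)] = -19(w − 2) / ((-9)(w - 11)).
So |(w + 8)/(w - 11) + 10/9| = 19|w − 2| / (9·|w − 11|).
Require delta ≤ 9/2, so |w − 11| ≥ |-9| − |w − 2| > 9 − 9/2 = 9/2.
Hence |(w + 8)/(w - 11) + 10/9| < 19|w − 2|/(9·(9/2)) = (38/81)|w − 2|, which is < eps once |w − 2| < (81/38)eps.
Take delta = min(9/2, (81/38)eps). Then 0 < |w − 2| < delta forces both bounds, so |(w + 8)/(w - 11) + 10/9| < eps.

delta = min(9/2, (81/38)eps)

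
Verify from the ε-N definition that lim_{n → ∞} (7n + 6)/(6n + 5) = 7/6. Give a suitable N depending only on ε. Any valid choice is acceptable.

Let ε > 0. For n ≥ 1, |(7n + 6)/(6n + 5) − (7/6)| = |1|/(6(6n + 5)) = 1/(6(6n + 5)).
Since 6n + 5 ≥ 6n for n ≥ 1, this is ≤ 1/(6·6n) = (1/36)/n.
So |(7n + 6)/(6n + 5) − (7/6)| < ε whenever n > (1/36)/ε.
Take N = (1/36)/ε. If n > N then |(7n + 6)/(6n + 5) − (7/6)| ≤ (1/36)/n < ε.

N = (1/36)/ε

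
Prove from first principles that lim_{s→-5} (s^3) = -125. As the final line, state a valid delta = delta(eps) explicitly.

delta = min(1, eps/91)

Suppose eps > 0. We seek delta > 0 with 0 < |s + 5| < delta ⇒ |s^3 + 125| < eps.
Factor: s^3 + 125 = (s + 5)(s^2 - 5s + 25), so |s^3 + 125| = |s + 5|·|s^2 - 5s + 25|.
Restrict delta ≤ 1. Then |s + 5| < 1 gives |s| < 6, so by the triangle inequality |s^2 - 5s + 25| ≤ 6^2 + 5·6 + 25 = 91.
Hence |s^3 + 125| ≤ 91|s + 5|, which is < eps once |s + 5| < eps/91.
Take delta = min(1, eps/91). If 0 < |s + 5| < delta then both bounds hold and |s^3 + 125| ≤ 91|s + 5| < 91·(eps/91) = eps.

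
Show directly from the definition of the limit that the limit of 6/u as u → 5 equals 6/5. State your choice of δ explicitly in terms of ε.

δ = min(5/2, (25/12)ε)

Let ε > 0 be given. We seek δ > 0 such that 0 < |u − 5| < δ implies |6/u − (6/5)| < ε.
|6/u − (6/5)| = 6·|5 − u|/(5·|u|) = 6|u − 5|/(5|u|).
Restrict δ ≤ 5/2. Then |u − 5| < 5/2 gives |u| > 5/2, so 5|u| > 25/2.
Then |6/u − (6/5)| < 6|u − 5|/(25/2), which is < ε when |u − 5| < (25/12)ε.
Take δ = min(5/2, (25/12)ε). Then 0 < |u − 5| < δ gives both |u − 5| < 5/2 and |u − 5| < (25/12)ε, so |6/u − (6/5)| < ε.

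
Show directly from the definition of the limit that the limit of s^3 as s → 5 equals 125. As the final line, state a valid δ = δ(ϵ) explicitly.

δ = min(1, ϵ/91)

Let ϵ > 0. We seek δ > 0 with 0 < |s − 5| < δ ⇒ |s^3 − 125| < ϵ.
Factor: s^3 − 125 = (s − 5)(s^2 + 5s + 25), so |s^3 − 125| = |s − 5|·|s^2 + 5s + 25|.
Restrict δ ≤ 1. Then |s − 5| < 1 gives |s| < 6, so by the triangle inequality |s^2 + 5s + 25| ≤ 6^2 + 5·6 + 25 = 91.
Hence |s^3 − 125| ≤ 91|s − 5|, which is < ϵ once |s − 5| < ϵ/91.
Take δ = min(1, ϵ/91). If 0 < |s − 5| < δ then both bounds hold and |s^3 − 125| ≤ 91|s − 5| < 91·(ϵ/91) = ϵ.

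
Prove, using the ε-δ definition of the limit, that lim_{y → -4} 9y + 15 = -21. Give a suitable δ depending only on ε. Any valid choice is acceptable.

δ = ε/9

Suppose ε > 0. We need δ > 0 so that 0 < |y + 4| < δ implies |(9y + 15) + 21| < ε.
|(9y + 15) + 21| = |9y + 36| = 9|y + 4|.
Thus it suffices that |y + 4| < ε/9.
Choosing δ = ε/9 gives |(9y + 15) + 21| = 9|y + 4| < ε whenever |y + 4| < δ.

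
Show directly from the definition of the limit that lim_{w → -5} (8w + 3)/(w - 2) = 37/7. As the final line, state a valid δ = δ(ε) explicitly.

Fix ε > 0. We want δ > 0 with 0 < |w + 5| < δ ⇒ |(8w + 3)/(w - 2) − (37/7)| < ε.
Combining over a common denominator, (8w + 3)/(w - 2) − (37/7) = [(8w + 3)·(-7) − (-37)·(w - 2)] / [(-7)·(w - 2)] = -19(w + 5) / ((-7)(w - 2)).
So |(8w + 3)/(w - 2) − (37/7)| = 19|w + 5| / (7·|w − 2|).
Require δ ≤ 7/2, so |w − 2| ≥ |-7| − |w + 5| > 7 − 7/2 = 7/2.
Hence |(8w + 3)/(w - 2) − (37/7)| < 19|w + 5|/(7·(7/2)) = (38/49)|w + 5|, which is < ε once |w + 5| < (49/38)ε.
Take δ = min(7/2, (49/38)ε). Then 0 < |w + 5| < δ forces both bounds, so |(8w + 3)/(w - 2) − (37/7)| < ε.

δ = min(7/2, (49/38)ε)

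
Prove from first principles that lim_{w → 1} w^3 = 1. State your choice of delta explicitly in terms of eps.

delta = min(1, eps/7)

Suppose eps > 0. We seek delta > 0 with 0 < |w − 1| < delta ⇒ |w^3 − 1| < eps.
Factor: w^3 − 1 = (w − 1)(w^2 + w + 1), so |w^3 − 1| = |w − 1|·|w^2 + w + 1|.
Restrict delta ≤ 1. Then |w − 1| < 1 gives |w| < 2, so by the triangle inequality |w^2 + w + 1| ≤ 2^2 + 2 + 1 = 7.
Hence |w^3 − 1| ≤ 7|w − 1|, which is < eps once |w − 1| < eps/7.
Take delta = min(1, eps/7). If 0 < |w − 1| < delta then both bounds hold and |w^3 − 1| ≤ 7|w − 1| < 7·(eps/7) = eps.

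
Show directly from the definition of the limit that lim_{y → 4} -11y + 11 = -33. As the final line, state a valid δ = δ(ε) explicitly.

δ = ε/11

Let ε > 0 be given. We need δ > 0 so that 0 < |y − 4| < δ implies |(-11y + 11) + 33| < ε.
Since (-11y + 11) + 33 = -11(y − 4), we have |(-11y + 11) + 33| = 11|y − 4|.
Thus it suffices that |y − 4| < ε/11.
Choosing δ = ε/11 gives |(-11y + 11) + 33| = 11|y − 4| < ε whenever |y − 4| < δ.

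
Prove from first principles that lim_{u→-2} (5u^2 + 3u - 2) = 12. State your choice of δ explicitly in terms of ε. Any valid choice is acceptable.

δ = min(1, ε/22)

Fix ε > 0. We want δ > 0 such that 0 < |u + 2| < δ implies |(5u^2 + 3u - 2) − 12| < ε.
(5u^2 + 3u - 2) − 12 = 5u^2 + 3u - 14 = (u + 2)(5u - 7).
So |(5u^2 + 3u - 2) − 12| = |u + 2|·|5u - 7|.
Require δ ≤ 1. Then |u + 2| < 1 gives |u| < 3, and by the triangle inequality |5u - 7| ≤ 5·3 + 7 = 22.
Hence |(5u^2 + 3u - 2) − 12| ≤ 22|u + 2| < ε provided |u + 2| < ε/22.
Choosing δ = min(1, ε/22) ensures both conditions, hence |(5u^2 + 3u - 2) − 12| < ε.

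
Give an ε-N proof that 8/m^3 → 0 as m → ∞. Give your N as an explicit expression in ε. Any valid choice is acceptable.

N = (8/ε)^{1/3}

Let ε > 0 be given. For m ≥ 1, |8/m^3 − 0| = 8/m^3.
8/m^3 < ε ⇔ m^3 > 8/ε ⇔ m > (8/ε)^{1/3}.
Take N = (8/ε)^{1/3}. Then m > N implies 8/m^3 < ε.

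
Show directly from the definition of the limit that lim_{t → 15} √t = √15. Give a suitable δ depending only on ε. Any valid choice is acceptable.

Fix ε > 0. We want δ > 0 such that 0 < |t − 15| < δ implies |√t − √15| < ε.
Multiplying by the conjugate, |√t − √15| = |t − 15|/(√t + √15).
Restrict δ ≤ 15 so that |t − 15| < 15 forces t > 0, and then √t + √15 > √15.
Hence |√t − √15| < |t − 15|/√15, which is < ε once |t − 15| < √15·ε.
Take δ = min(15, √15·ε). If 0 < |t − 15| < δ then t > 0 and |√t − √15| < |t − 15|/√15 < ε.

δ = min(15, √15·ε)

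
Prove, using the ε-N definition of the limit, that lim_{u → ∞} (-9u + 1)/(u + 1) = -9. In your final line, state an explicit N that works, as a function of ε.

Let ε > 0. We seek N > 0 such that u > N implies |(-9u + 1)/(u + 1) + 9| < ε.
(-9u + 1)/(u + 1) + 9 = ((-9u + 1) − (-9)(u + 1)) / ((u + 1)) = 10/((u + 1)).
For u > 0 we have u + 1 > u, so |(-9u + 1)/(u + 1) + 9| = 10/((u + 1)) < 10/(u) = 10/u.
Thus |(-9u + 1)/(u + 1) + 9| < ε whenever u > 10/ε.
Take N = 10/ε. If u > N then |(-9u + 1)/(u + 1) + 9| < 10/u < ε.

N = 10/ε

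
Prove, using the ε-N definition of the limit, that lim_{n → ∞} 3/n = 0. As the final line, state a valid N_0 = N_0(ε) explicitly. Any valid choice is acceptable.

N_0 = 3/ε

Suppose ε > 0. For n ≥ 1, |3/n − 0| = 3/(n) ≤ 3/n.
We need 3/n < ε, i.e. n > 3/ε.
Take N_0 = 3/ε. If n > N_0 then |3/n| ≤ 3/n < ε.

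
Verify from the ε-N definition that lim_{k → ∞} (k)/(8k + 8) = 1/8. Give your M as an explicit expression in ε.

Let ε > 0. For k ≥ 1, |(k)/(8k + 8) − (1/8)| = |-8|/(8(8k + 8)) = 8/(8(8k + 8)).
Since 8k + 8 ≥ 8k for k ≥ 1, this is ≤ 8/(8·8k) = (1/8)/k.
So |(k)/(8k + 8) − (1/8)| < ε whenever k > (1/8)/ε.
Take M = (1/8)/ε. If k > M then |(k)/(8k + 8) − (1/8)| ≤ (1/8)/k < ε.

M = (1/8)/ε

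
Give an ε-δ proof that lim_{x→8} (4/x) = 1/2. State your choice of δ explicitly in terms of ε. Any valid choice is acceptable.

δ = min(4, 8ε)

Fix ε > 0. We seek δ > 0 such that 0 < |x − 8| < δ implies |4/x − (1/2)| < ε.
|4/x − (1/2)| = 4·|8 − x|/(8·|x|) = 4|x − 8|/(8|x|).
Restrict δ ≤ 4. Then |x − 8| < 4 gives |x| > 4, so 8|x| > 32.
Then |4/x − (1/2)| < 4|x − 8|/32, which is < ε when |x − 8| < 8ε.
Take δ = min(4, 8ε). Then 0 < |x − 8| < δ gives both |x − 8| < 4 and |x − 8| < 8ε, so |4/x − (1/2)| < ε.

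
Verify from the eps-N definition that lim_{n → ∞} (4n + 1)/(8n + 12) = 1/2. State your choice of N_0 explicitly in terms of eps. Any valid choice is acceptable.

Let eps > 0. For n ≥ 1, |(4n + 1)/(8n + 12) − (1/2)| = |-40|/(8(8n + 12)) = 40/(8(8n + 12)).
Since 8n + 12 ≥ 8n for n ≥ 1, this is ≤ 40/(8·8n) = (5/8)/n.
So |(4n + 1)/(8n + 12) − (1/2)| < eps whenever n > (5/8)/eps.
Take N_0 = (5/8)/eps. If n > N_0 then |(4n + 1)/(8n + 12) − (1/2)| ≤ (5/8)/n < eps.

N_0 = (5/8)/eps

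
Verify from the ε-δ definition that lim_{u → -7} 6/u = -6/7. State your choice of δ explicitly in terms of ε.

δ = min(7/2, (49/12)ε)

Let ε > 0 be given. We seek δ > 0 such that 0 < |u + 7| < δ implies |6/u + 6/7| < ε.
|6/u + 6/7| = 6·|-7 − u|/(7·|u|) = 6|u + 7|/(7|u|).
Restrict δ ≤ 7/2. Then |u + 7| < 7/2 gives |u| > 7/2, so 7|u| > 49/2.
Then |6/u + 6/7| < 6|u + 7|/(49/2), which is < ε when |u + 7| < (49/12)ε.
Take δ = min(7/2, (49/12)ε). Then 0 < |u + 7| < δ gives both |u + 7| < 7/2 and |u + 7| < (49/12)ε, so |6/u + 6/7| < ε.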